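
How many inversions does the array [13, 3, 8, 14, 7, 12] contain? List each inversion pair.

Finding inversions in [13, 3, 8, 14, 7, 12]:

(0, 1): arr[0]=13 > arr[1]=3
(0, 2): arr[0]=13 > arr[2]=8
(0, 4): arr[0]=13 > arr[4]=7
(0, 5): arr[0]=13 > arr[5]=12
(2, 4): arr[2]=8 > arr[4]=7
(3, 4): arr[3]=14 > arr[4]=7
(3, 5): arr[3]=14 > arr[5]=12

Total inversions: 7

The array has 7 inversion(s): (0,1), (0,2), (0,4), (0,5), (2,4), (3,4), (3,5). Each pair (i,j) satisfies i < j and arr[i] > arr[j].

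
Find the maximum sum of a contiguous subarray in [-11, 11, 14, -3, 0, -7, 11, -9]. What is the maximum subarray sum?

Using Kadane's algorithm on [-11, 11, 14, -3, 0, -7, 11, -9]:

Scanning through the array:
Position 1 (value 11): max_ending_here = 11, max_so_far = 11
Position 2 (value 14): max_ending_here = 25, max_so_far = 25
Position 3 (value -3): max_ending_here = 22, max_so_far = 25
Position 4 (value 0): max_ending_here = 22, max_so_far = 25
Position 5 (value -7): max_ending_here = 15, max_so_far = 25
Position 6 (value 11): max_ending_here = 26, max_so_far = 26
Position 7 (value -9): max_ending_here = 17, max_so_far = 26

Maximum subarray: [11, 14, -3, 0, -7, 11]
Maximum sum: 26

The maximum subarray is [11, 14, -3, 0, -7, 11] with sum 26. This subarray runs from index 1 to index 6.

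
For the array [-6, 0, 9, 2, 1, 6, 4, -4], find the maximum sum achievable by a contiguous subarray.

Using Kadane's algorithm on [-6, 0, 9, 2, 1, 6, 4, -4]:

Scanning through the array:
Position 1 (value 0): max_ending_here = 0, max_so_far = 0
Position 2 (value 9): max_ending_here = 9, max_so_far = 9
Position 3 (value 2): max_ending_here = 11, max_so_far = 11
Position 4 (value 1): max_ending_here = 12, max_so_far = 12
Position 5 (value 6): max_ending_here = 18, max_so_far = 18
Position 6 (value 4): max_ending_here = 22, max_so_far = 22
Position 7 (value -4): max_ending_here = 18, max_so_far = 22

Maximum subarray: [0, 9, 2, 1, 6, 4]
Maximum sum: 22

The maximum subarray is [0, 9, 2, 1, 6, 4] with sum 22. This subarray runs from index 1 to index 6.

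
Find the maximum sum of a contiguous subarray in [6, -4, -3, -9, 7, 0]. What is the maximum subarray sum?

Using Kadane's algorithm on [6, -4, -3, -9, 7, 0]:

Scanning through the array:
Position 1 (value -4): max_ending_here = 2, max_so_far = 6
Position 2 (value -3): max_ending_here = -1, max_so_far = 6
Position 3 (value -9): max_ending_here = -9, max_so_far = 6
Position 4 (value 7): max_ending_here = 7, max_so_far = 7
Position 5 (value 0): max_ending_here = 7, max_so_far = 7

Maximum subarray: [7]
Maximum sum: 7

The maximum subarray is [7] with sum 7. This subarray runs from index 4 to index 4.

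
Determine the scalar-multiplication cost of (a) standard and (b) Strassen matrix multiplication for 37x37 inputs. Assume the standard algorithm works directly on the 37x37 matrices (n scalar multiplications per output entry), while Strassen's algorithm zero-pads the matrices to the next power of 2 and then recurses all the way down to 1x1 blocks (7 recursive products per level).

Matrix multiplication for 37x37 matrices:

Strassen's algorithm requires power-of-2 dimensions. Pad 37x37 to 64x64 (next power of 2).

Standard algorithm: 37^3 = 50653 multiplications
Strassen's algorithm: 7^(log2(64)) = 7^6 = 117649 multiplications
Difference: 50653 - 117649 = -66996 (Strassen uses MORE here due to padding overhead — for small or just-over-power-of-2 n, padding can outweigh the per-level savings)

Standard: 50653 multiplications (37^3). Strassen: 117649 multiplications (7^6, after padding to 64x64). Strassen reduces 8 recursive multiplications to 7 at each level.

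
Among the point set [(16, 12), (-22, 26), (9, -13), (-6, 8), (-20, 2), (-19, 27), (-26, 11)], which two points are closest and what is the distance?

Computing all pairwise distances among 7 points:

d((16, 12), (-22, 26)) = 40.4969
d((16, 12), (9, -13)) = 25.9615
d((16, 12), (-6, 8)) = 22.3607
d((16, 12), (-20, 2)) = 37.3631
d((16, 12), (-19, 27)) = 38.0789
d((16, 12), (-26, 11)) = 42.0119
d((-22, 26), (9, -13)) = 49.8197
d((-22, 26), (-6, 8)) = 24.0832
d((-22, 26), (-20, 2)) = 24.0832
d((-22, 26), (-19, 27)) = 3.1623 <-- minimum
d((-22, 26), (-26, 11)) = 15.5242
d((9, -13), (-6, 8)) = 25.807
d((9, -13), (-20, 2)) = 32.6497
d((9, -13), (-19, 27)) = 48.8262
d((9, -13), (-26, 11)) = 42.4382
d((-6, 8), (-20, 2)) = 15.2315
d((-6, 8), (-19, 27)) = 23.0217
d((-6, 8), (-26, 11)) = 20.2237
d((-20, 2), (-19, 27)) = 25.02
d((-20, 2), (-26, 11)) = 10.8167
d((-19, 27), (-26, 11)) = 17.4642

Closest pair: (-22, 26) and (-19, 27) with distance 3.1623

The closest pair is (-22, 26) and (-19, 27) with Euclidean distance 3.1623. For 7 points, brute-force pairwise comparison is shown above. For large n, the divide-and-conquer algorithm (sort by x, recurse on halves, check the dividing strip) achieves O(n log n).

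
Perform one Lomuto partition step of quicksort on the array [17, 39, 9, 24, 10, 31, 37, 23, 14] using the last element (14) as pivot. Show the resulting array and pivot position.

Lomuto partition with pivot = 14:

Initial array: [17, 39, 9, 24, 10, 31, 37, 23, 14]

arr[0]=17 > 14: no swap
arr[1]=39 > 14: no swap
arr[2]=9 <= 14: swap with position 0, array becomes [9, 39, 17, 24, 10, 31, 37, 23, 14]
arr[3]=24 > 14: no swap
arr[4]=10 <= 14: swap with position 1, array becomes [9, 10, 17, 24, 39, 31, 37, 23, 14]
arr[5]=31 > 14: no swap
arr[6]=37 > 14: no swap
arr[7]=23 > 14: no swap

Place pivot at position 2: [9, 10, 14, 24, 39, 31, 37, 23, 17]
Pivot position: 2

After partitioning with pivot 14, the array becomes [9, 10, 14, 24, 39, 31, 37, 23, 17]. The pivot is placed at index 2. All elements to the left of the pivot are <= 14, and all elements to the right are > 14.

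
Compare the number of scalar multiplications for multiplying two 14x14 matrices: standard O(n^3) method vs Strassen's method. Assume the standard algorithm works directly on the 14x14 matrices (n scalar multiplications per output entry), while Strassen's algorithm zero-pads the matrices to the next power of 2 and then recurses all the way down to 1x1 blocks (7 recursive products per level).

Matrix multiplication for 14x14 matrices:

Strassen's algorithm requires power-of-2 dimensions. Pad 14x14 to 16x16 (next power of 2).

Standard algorithm: 14^3 = 2744 multiplications
Strassen's algorithm: 7^(log2(16)) = 7^4 = 2401 multiplications
Savings: 2744 - 2401 = 343 multiplications

Standard: 2744 multiplications (14^3). Strassen: 2401 multiplications (7^4, after padding to 16x16). Strassen reduces 8 recursive multiplications to 7 at each level.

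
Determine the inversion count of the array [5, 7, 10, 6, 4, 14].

Finding inversions in [5, 7, 10, 6, 4, 14]:

(0, 4): arr[0]=5 > arr[4]=4
(1, 3): arr[1]=7 > arr[3]=6
(1, 4): arr[1]=7 > arr[4]=4
(2, 3): arr[2]=10 > arr[3]=6
(2, 4): arr[2]=10 > arr[4]=4
(3, 4): arr[3]=6 > arr[4]=4

Total inversions: 6

The array has 6 inversion(s): (0,4), (1,3), (1,4), (2,3), (2,4), (3,4). Each pair (i,j) satisfies i < j and arr[i] > arr[j].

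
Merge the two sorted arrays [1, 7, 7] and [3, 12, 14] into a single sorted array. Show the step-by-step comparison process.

Merging process:

Compare 1 vs 3: take 1 from left. Merged: [1]
Compare 7 vs 3: take 3 from right. Merged: [1, 3]
Compare 7 vs 12: take 7 from left. Merged: [1, 3, 7]
Compare 7 vs 12: take 7 from left. Merged: [1, 3, 7, 7]
Append remaining from right: [12, 14]. Merged: [1, 3, 7, 7, 12, 14]

Final merged array: [1, 3, 7, 7, 12, 14]
Total comparisons: 4

The merged array is [1, 3, 7, 7, 12, 14], requiring 4 comparisons. The merge step runs in O(n) time where n is the total number of elements.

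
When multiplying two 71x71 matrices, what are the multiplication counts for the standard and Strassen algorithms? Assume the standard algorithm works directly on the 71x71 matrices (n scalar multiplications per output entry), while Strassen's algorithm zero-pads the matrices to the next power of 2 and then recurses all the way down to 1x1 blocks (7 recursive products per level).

Matrix multiplication for 71x71 matrices:

Strassen's algorithm requires power-of-2 dimensions. Pad 71x71 to 128x128 (next power of 2).

Standard algorithm: 71^3 = 357911 multiplications
Strassen's algorithm: 7^(log2(128)) = 7^7 = 823543 multiplications
Difference: 357911 - 823543 = -465632 (Strassen uses MORE here due to padding overhead — for small or just-over-power-of-2 n, padding can outweigh the per-level savings)

Standard: 357911 multiplications (71^3). Strassen: 823543 multiplications (7^7, after padding to 128x128). Strassen reduces 8 recursive multiplications to 7 at each level.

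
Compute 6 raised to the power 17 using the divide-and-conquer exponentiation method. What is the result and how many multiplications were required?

Computing 6^17 by squaring (build up from 6^1; each line after the first costs one multiplication):

6^1 = 6
6^2 = (6^1)^2 = 6^2 = 36
6^4 = (6^2)^2 = 36^2 = 1296
6^8 = (6^4)^2 = 1296^2 = 1679616
6^16 = (6^8)^2 = 1679616^2 = 2821109907456
6^17 = 6 * 6^16 = 6 * 2821109907456 = 16926659444736

Result: 16926659444736
Multiplications needed: 5 (5 lines after 6^1)

6^17 = 16926659444736. Using exponentiation by squaring, this requires 5 multiplications. The key idea: if the exponent is even, square the half-power; if odd, multiply by the base once.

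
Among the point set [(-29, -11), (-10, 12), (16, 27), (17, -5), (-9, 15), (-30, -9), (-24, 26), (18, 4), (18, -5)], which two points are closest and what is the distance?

Computing all pairwise distances among 9 points:

d((-29, -11), (-10, 12)) = 29.8329
d((-29, -11), (16, 27)) = 58.8982
d((-29, -11), (17, -5)) = 46.3897
d((-29, -11), (-9, 15)) = 32.8024
d((-29, -11), (-30, -9)) = 2.2361
d((-29, -11), (-24, 26)) = 37.3363
d((-29, -11), (18, 4)) = 49.3356
d((-29, -11), (18, -5)) = 47.3814
d((-10, 12), (16, 27)) = 30.0167
d((-10, 12), (17, -5)) = 31.9061
d((-10, 12), (-9, 15)) = 3.1623
d((-10, 12), (-30, -9)) = 29.0
d((-10, 12), (-24, 26)) = 19.799
d((-10, 12), (18, 4)) = 29.1204
d((-10, 12), (18, -5)) = 32.7567
d((16, 27), (17, -5)) = 32.0156
d((16, 27), (-9, 15)) = 27.7308
d((16, 27), (-30, -9)) = 58.4123
d((16, 27), (-24, 26)) = 40.0125
d((16, 27), (18, 4)) = 23.0868
d((16, 27), (18, -5)) = 32.0624
d((17, -5), (-9, 15)) = 32.8024
d((17, -5), (-30, -9)) = 47.1699
d((17, -5), (-24, 26)) = 51.4004
d((17, -5), (18, 4)) = 9.0554
d((17, -5), (18, -5)) = 1.0 <-- minimum
d((-9, 15), (-30, -9)) = 31.8904
d((-9, 15), (-24, 26)) = 18.6011
d((-9, 15), (18, 4)) = 29.1548
d((-9, 15), (18, -5)) = 33.6006
d((-30, -9), (-24, 26)) = 35.5106
d((-30, -9), (18, 4)) = 49.7293
d((-30, -9), (18, -5)) = 48.1664
d((-24, 26), (18, 4)) = 47.4131
d((-24, 26), (18, -5)) = 52.2015
d((18, 4), (18, -5)) = 9.0

Closest pair: (17, -5) and (18, -5) with distance 1.0

The closest pair is (17, -5) and (18, -5) with Euclidean distance 1.0. For 9 points, brute-force pairwise comparison is shown above. For large n, the divide-and-conquer algorithm (sort by x, recurse on halves, check the dividing strip) achieves O(n log n).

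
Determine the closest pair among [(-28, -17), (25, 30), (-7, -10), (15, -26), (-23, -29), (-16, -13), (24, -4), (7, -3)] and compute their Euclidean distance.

Computing all pairwise distances among 8 points:

d((-28, -17), (25, 30)) = 70.8378
d((-28, -17), (-7, -10)) = 22.1359
d((-28, -17), (15, -26)) = 43.9318
d((-28, -17), (-23, -29)) = 13.0
d((-28, -17), (-16, -13)) = 12.6491
d((-28, -17), (24, -4)) = 53.6004
d((-28, -17), (7, -3)) = 37.6962
d((25, 30), (-7, -10)) = 51.225
d((25, 30), (15, -26)) = 56.8859
d((25, 30), (-23, -29)) = 76.0592
d((25, 30), (-16, -13)) = 59.4138
d((25, 30), (24, -4)) = 34.0147
d((25, 30), (7, -3)) = 37.5899
d((-7, -10), (15, -26)) = 27.2029
d((-7, -10), (-23, -29)) = 24.8395
d((-7, -10), (-16, -13)) = 9.4868 <-- minimum
d((-7, -10), (24, -4)) = 31.5753
d((-7, -10), (7, -3)) = 15.6525
d((15, -26), (-23, -29)) = 38.1182
d((15, -26), (-16, -13)) = 33.6155
d((15, -26), (24, -4)) = 23.7697
d((15, -26), (7, -3)) = 24.3516
d((-23, -29), (-16, -13)) = 17.4642
d((-23, -29), (24, -4)) = 53.2353
d((-23, -29), (7, -3)) = 39.6989
d((-16, -13), (24, -4)) = 41.0
d((-16, -13), (7, -3)) = 25.0799
d((24, -4), (7, -3)) = 17.0294

Closest pair: (-7, -10) and (-16, -13) with distance 9.4868

The closest pair is (-7, -10) and (-16, -13) with Euclidean distance 9.4868. For 8 points, brute-force pairwise comparison is shown above. For large n, the divide-and-conquer algorithm (sort by x, recurse on halves, check the dividing strip) achieves O(n log n).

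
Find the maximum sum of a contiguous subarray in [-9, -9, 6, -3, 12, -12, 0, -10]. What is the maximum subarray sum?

Using Kadane's algorithm on [-9, -9, 6, -3, 12, -12, 0, -10]:

Scanning through the array:
Position 1 (value -9): max_ending_here = -9, max_so_far = -9
Position 2 (value 6): max_ending_here = 6, max_so_far = 6
Position 3 (value -3): max_ending_here = 3, max_so_far = 6
Position 4 (value 12): max_ending_here = 15, max_so_far = 15
Position 5 (value -12): max_ending_here = 3, max_so_far = 15
Position 6 (value 0): max_ending_here = 3, max_so_far = 15
Position 7 (value -10): max_ending_here = -7, max_so_far = 15

Maximum subarray: [6, -3, 12]
Maximum sum: 15

The maximum subarray is [6, -3, 12] with sum 15. This subarray runs from index 2 to index 4.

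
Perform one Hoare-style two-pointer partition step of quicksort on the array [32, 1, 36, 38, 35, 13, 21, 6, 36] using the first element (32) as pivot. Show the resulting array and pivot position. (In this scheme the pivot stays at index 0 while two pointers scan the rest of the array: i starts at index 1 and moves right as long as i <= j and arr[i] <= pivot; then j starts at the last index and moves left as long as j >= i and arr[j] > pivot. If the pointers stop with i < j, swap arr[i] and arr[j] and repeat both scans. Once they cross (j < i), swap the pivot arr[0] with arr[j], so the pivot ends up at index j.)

Hoare-style two-pointer partition with pivot = 32:

Initial array: [32, 1, 36, 38, 35, 13, 21, 6, 36]

Pointers start at i = 1, j = 8.
i stops at index 2 (arr[2]=36 > 32), j stops at index 7 (arr[7]=6 <= 32): swap arr[2] and arr[7], array becomes [32, 1, 6, 38, 35, 13, 21, 36, 36]
i stops at index 3 (arr[3]=38 > 32), j stops at index 6 (arr[6]=21 <= 32): swap arr[3] and arr[6], array becomes [32, 1, 6, 21, 35, 13, 38, 36, 36]
i stops at index 4 (arr[4]=35 > 32), j stops at index 5 (arr[5]=13 <= 32): swap arr[4] and arr[5], array becomes [32, 1, 6, 21, 13, 35, 38, 36, 36]
i ends at 5, j ends at 4: the pointers have crossed (j < i), so scanning stops.

Swap pivot arr[0] with arr[4] to place pivot at position 4: [13, 1, 6, 21, 32, 35, 38, 36, 36]
Pivot position: 4

After partitioning with pivot 32, the array becomes [13, 1, 6, 21, 32, 35, 38, 36, 36]. The pivot is placed at index 4. All elements to the left of the pivot are <= 32, and all elements to the right are > 32.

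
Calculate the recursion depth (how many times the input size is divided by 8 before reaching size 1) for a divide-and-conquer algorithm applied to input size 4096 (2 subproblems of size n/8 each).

For divide and conquer with division factor 8:

Problem sizes at each level:
Level 0: 4096
Level 1: 512
Level 2: 64
Level 3: 8
Level 4: 1

The root is level 0 and the size-1 base case is level 4 (the tree spans levels 0 through 4, i.e. 5 levels counting the root), so the depth is the number of divisions: log_8(4096) = 4

The recursion tree depth is log_8(4096) = 4. At each level, the problem size is divided by 8, so it takes 4 divisions to reduce to a base case of size 1. The algorithm makes 2 recursive calls at each level.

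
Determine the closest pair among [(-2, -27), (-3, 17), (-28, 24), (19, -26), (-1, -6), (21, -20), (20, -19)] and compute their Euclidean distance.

Computing all pairwise distances among 7 points:

d((-2, -27), (-3, 17)) = 44.0114
d((-2, -27), (-28, 24)) = 57.2451
d((-2, -27), (19, -26)) = 21.0238
d((-2, -27), (-1, -6)) = 21.0238
d((-2, -27), (21, -20)) = 24.0416
d((-2, -27), (20, -19)) = 23.4094
d((-3, 17), (-28, 24)) = 25.9615
d((-3, 17), (19, -26)) = 48.3011
d((-3, 17), (-1, -6)) = 23.0868
d((-3, 17), (21, -20)) = 44.1022
d((-3, 17), (20, -19)) = 42.72
d((-28, 24), (19, -26)) = 68.6222
d((-28, 24), (-1, -6)) = 40.3609
d((-28, 24), (21, -20)) = 65.8559
d((-28, 24), (20, -19)) = 64.4438
d((19, -26), (-1, -6)) = 28.2843
d((19, -26), (21, -20)) = 6.3246
d((19, -26), (20, -19)) = 7.0711
d((-1, -6), (21, -20)) = 26.0768
d((-1, -6), (20, -19)) = 24.6982
d((21, -20), (20, -19)) = 1.4142 <-- minimum

Closest pair: (21, -20) and (20, -19) with distance 1.4142

The closest pair is (21, -20) and (20, -19) with Euclidean distance 1.4142. For 7 points, brute-force pairwise comparison is shown above. For large n, the divide-and-conquer algorithm (sort by x, recurse on halves, check the dividing strip) achieves O(n log n).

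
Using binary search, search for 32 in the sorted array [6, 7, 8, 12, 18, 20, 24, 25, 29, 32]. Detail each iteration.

Binary search for 32 in [6, 7, 8, 12, 18, 20, 24, 25, 29, 32]:

lo=0, hi=9, mid=4, arr[mid]=18 -> 18 < 32, search right half
lo=5, hi=9, mid=7, arr[mid]=25 -> 25 < 32, search right half
lo=8, hi=9, mid=8, arr[mid]=29 -> 29 < 32, search right half
lo=9, hi=9, mid=9, arr[mid]=32 -> Found target at index 9!

Binary search finds 32 at index 9 after 4 comparisons. The search repeatedly halves the search space by comparing with the middle element.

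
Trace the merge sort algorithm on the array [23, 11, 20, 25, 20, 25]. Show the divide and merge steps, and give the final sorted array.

Merge sort trace:

Split: [23, 11, 20, 25, 20, 25] -> [23, 11, 20] and [25, 20, 25]
  Split: [23, 11, 20] -> [23] and [11, 20]
    Split: [11, 20] -> [11] and [20]
    Merge: [11] + [20] -> [11, 20]
  Merge: [23] + [11, 20] -> [11, 20, 23]
  Split: [25, 20, 25] -> [25] and [20, 25]
    Split: [20, 25] -> [20] and [25]
    Merge: [20] + [25] -> [20, 25]
  Merge: [25] + [20, 25] -> [20, 25, 25]
Merge: [11, 20, 23] + [20, 25, 25] -> [11, 20, 20, 23, 25, 25]

Final sorted array: [11, 20, 20, 23, 25, 25]

The merge sort proceeds by recursively splitting the array and merging sorted halves.
After all merges, the sorted array is [11, 20, 20, 23, 25, 25].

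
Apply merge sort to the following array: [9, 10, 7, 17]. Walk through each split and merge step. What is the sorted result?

Merge sort trace:

Split: [9, 10, 7, 17] -> [9, 10] and [7, 17]
  Split: [9, 10] -> [9] and [10]
  Merge: [9] + [10] -> [9, 10]
  Split: [7, 17] -> [7] and [17]
  Merge: [7] + [17] -> [7, 17]
Merge: [9, 10] + [7, 17] -> [7, 9, 10, 17]

Final sorted array: [7, 9, 10, 17]

The merge sort proceeds by recursively splitting the array and merging sorted halves.
After all merges, the sorted array is [7, 9, 10, 17].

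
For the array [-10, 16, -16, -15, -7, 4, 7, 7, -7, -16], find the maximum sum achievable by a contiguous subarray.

Using Kadane's algorithm on [-10, 16, -16, -15, -7, 4, 7, 7, -7, -16]:

Scanning through the array:
Position 1 (value 16): max_ending_here = 16, max_so_far = 16
Position 2 (value -16): max_ending_here = 0, max_so_far = 16
Position 3 (value -15): max_ending_here = -15, max_so_far = 16
Position 4 (value -7): max_ending_here = -7, max_so_far = 16
Position 5 (value 4): max_ending_here = 4, max_so_far = 16
Position 6 (value 7): max_ending_here = 11, max_so_far = 16
Position 7 (value 7): max_ending_here = 18, max_so_far = 18
Position 8 (value -7): max_ending_here = 11, max_so_far = 18
Position 9 (value -16): max_ending_here = -5, max_so_far = 18

Maximum subarray: [4, 7, 7]
Maximum sum: 18

The maximum subarray is [4, 7, 7] with sum 18. This subarray runs from index 5 to index 7.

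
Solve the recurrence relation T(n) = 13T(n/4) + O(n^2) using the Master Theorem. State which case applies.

Master Theorem for T(n) = 13T(n/4) + O(n^2):

a = 13, b = 4, c = 2
log_b(a) = log_4(13) = 1.8502

Case 3: c = 2 > log_4(13) = 1.8502
T(n) = O(n^2) = O(n^2)

For T(n) = 13T(n/4) + O(n^2): log_4(13) = 1.8502. This is Case 3 of the Master Theorem (c > log_b(a), work dominated by root), giving O(n^2).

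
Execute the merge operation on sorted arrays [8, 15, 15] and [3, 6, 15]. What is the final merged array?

Merging process:

Compare 8 vs 3: take 3 from right. Merged: [3]
Compare 8 vs 6: take 6 from right. Merged: [3, 6]
Compare 8 vs 15: take 8 from left. Merged: [3, 6, 8]
Compare 15 vs 15: take 15 from left. Merged: [3, 6, 8, 15]
Compare 15 vs 15: take 15 from left. Merged: [3, 6, 8, 15, 15]
Append remaining from right: [15]. Merged: [3, 6, 8, 15, 15, 15]

Final merged array: [3, 6, 8, 15, 15, 15]
Total comparisons: 5

The merged array is [3, 6, 8, 15, 15, 15], requiring 5 comparisons. The merge step runs in O(n) time where n is the total number of elements.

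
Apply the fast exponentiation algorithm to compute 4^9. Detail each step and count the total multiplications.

Computing 4^9 by squaring (build up from 4^1; each line after the first costs one multiplication):

4^1 = 4
4^2 = (4^1)^2 = 4^2 = 16
4^4 = (4^2)^2 = 16^2 = 256
4^8 = (4^4)^2 = 256^2 = 65536
4^9 = 4 * 4^8 = 4 * 65536 = 262144

Result: 262144
Multiplications needed: 4 (4 lines after 4^1)

4^9 = 262144. Using exponentiation by squaring, this requires 4 multiplications. The key idea: if the exponent is even, square the half-power; if odd, multiply by the base once.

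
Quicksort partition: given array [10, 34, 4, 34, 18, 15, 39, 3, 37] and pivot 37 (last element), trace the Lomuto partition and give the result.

Lomuto partition with pivot = 37:

Initial array: [10, 34, 4, 34, 18, 15, 39, 3, 37]

arr[0]=10 <= 37: swap with position 0, array becomes [10, 34, 4, 34, 18, 15, 39, 3, 37]
arr[1]=34 <= 37: swap with position 1, array becomes [10, 34, 4, 34, 18, 15, 39, 3, 37]
arr[2]=4 <= 37: swap with position 2, array becomes [10, 34, 4, 34, 18, 15, 39, 3, 37]
arr[3]=34 <= 37: swap with position 3, array becomes [10, 34, 4, 34, 18, 15, 39, 3, 37]
arr[4]=18 <= 37: swap with position 4, array becomes [10, 34, 4, 34, 18, 15, 39, 3, 37]
arr[5]=15 <= 37: swap with position 5, array becomes [10, 34, 4, 34, 18, 15, 39, 3, 37]
arr[6]=39 > 37: no swap
arr[7]=3 <= 37: swap with position 6, array becomes [10, 34, 4, 34, 18, 15, 3, 39, 37]

Place pivot at position 7: [10, 34, 4, 34, 18, 15, 3, 37, 39]
Pivot position: 7

After partitioning with pivot 37, the array becomes [10, 34, 4, 34, 18, 15, 3, 37, 39]. The pivot is placed at index 7. All elements to the left of the pivot are <= 37, and all elements to the right are > 37.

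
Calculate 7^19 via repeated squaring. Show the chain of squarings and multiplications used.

Computing 7^19 by squaring (build up from 7^1; each line after the first costs one multiplication):

7^1 = 7
7^2 = (7^1)^2 = 7^2 = 49
7^4 = (7^2)^2 = 49^2 = 2401
7^8 = (7^4)^2 = 2401^2 = 5764801
7^9 = 7 * 7^8 = 7 * 5764801 = 40353607
7^18 = (7^9)^2 = 40353607^2 = 1628413597910449
7^19 = 7 * 7^18 = 7 * 1628413597910449 = 11398895185373143

Result: 11398895185373143
Multiplications needed: 6 (6 lines after 7^1)

7^19 = 11398895185373143. Using exponentiation by squaring, this requires 6 multiplications. The key idea: if the exponent is even, square the half-power; if odd, multiply by the base once.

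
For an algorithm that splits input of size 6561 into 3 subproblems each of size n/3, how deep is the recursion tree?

For divide and conquer with division factor 3:

Problem sizes at each level:
Level 0: 6561
Level 1: 2187
Level 2: 729
Level 3: 243
Level 4: 81
Level 5: 27
Level 6: 9
Level 7: 3
Level 8: 1

The root is level 0 and the size-1 base case is level 8 (the tree spans levels 0 through 8, i.e. 9 levels counting the root), so the depth is the number of divisions: log_3(6561) = 8

The recursion tree depth is log_3(6561) = 8. At each level, the problem size is divided by 3, so it takes 8 divisions to reduce to a base case of size 1. The algorithm makes 3 recursive calls at each level.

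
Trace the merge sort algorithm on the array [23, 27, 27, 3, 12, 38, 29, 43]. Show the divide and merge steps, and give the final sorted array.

Merge sort trace:

Split: [23, 27, 27, 3, 12, 38, 29, 43] -> [23, 27, 27, 3] and [12, 38, 29, 43]
  Split: [23, 27, 27, 3] -> [23, 27] and [27, 3]
    Split: [23, 27] -> [23] and [27]
    Merge: [23] + [27] -> [23, 27]
    Split: [27, 3] -> [27] and [3]
    Merge: [27] + [3] -> [3, 27]
  Merge: [23, 27] + [3, 27] -> [3, 23, 27, 27]
  Split: [12, 38, 29, 43] -> [12, 38] and [29, 43]
    Split: [12, 38] -> [12] and [38]
    Merge: [12] + [38] -> [12, 38]
    Split: [29, 43] -> [29] and [43]
    Merge: [29] + [43] -> [29, 43]
  Merge: [12, 38] + [29, 43] -> [12, 29, 38, 43]
Merge: [3, 23, 27, 27] + [12, 29, 38, 43] -> [3, 12, 23, 27, 27, 29, 38, 43]

Final sorted array: [3, 12, 23, 27, 27, 29, 38, 43]

The merge sort proceeds by recursively splitting the array and merging sorted halves.
After all merges, the sorted array is [3, 12, 23, 27, 27, 29, 38, 43].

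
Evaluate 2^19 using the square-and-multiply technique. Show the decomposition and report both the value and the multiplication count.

Computing 2^19 by squaring (build up from 2^1; each line after the first costs one multiplication):

2^1 = 2
2^2 = (2^1)^2 = 2^2 = 4
2^4 = (2^2)^2 = 4^2 = 16
2^8 = (2^4)^2 = 16^2 = 256
2^9 = 2 * 2^8 = 2 * 256 = 512
2^18 = (2^9)^2 = 512^2 = 262144
2^19 = 2 * 2^18 = 2 * 262144 = 524288

Result: 524288
Multiplications needed: 6 (6 lines after 2^1)

2^19 = 524288. Using exponentiation by squaring, this requires 6 multiplications. The key idea: if the exponent is even, square the half-power; if odd, multiply by the base once.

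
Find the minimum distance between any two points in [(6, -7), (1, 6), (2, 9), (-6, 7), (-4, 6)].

Computing all pairwise distances among 5 points:

d((6, -7), (1, 6)) = 13.9284
d((6, -7), (2, 9)) = 16.4924
d((6, -7), (-6, 7)) = 18.4391
d((6, -7), (-4, 6)) = 16.4012
d((1, 6), (2, 9)) = 3.1623
d((1, 6), (-6, 7)) = 7.0711
d((1, 6), (-4, 6)) = 5.0
d((2, 9), (-6, 7)) = 8.2462
d((2, 9), (-4, 6)) = 6.7082
d((-6, 7), (-4, 6)) = 2.2361 <-- minimum

Closest pair: (-6, 7) and (-4, 6) with distance 2.2361

The closest pair is (-6, 7) and (-4, 6) with Euclidean distance 2.2361. For 5 points, brute-force pairwise comparison is shown above. For large n, the divide-and-conquer algorithm (sort by x, recurse on halves, check the dividing strip) achieves O(n log n).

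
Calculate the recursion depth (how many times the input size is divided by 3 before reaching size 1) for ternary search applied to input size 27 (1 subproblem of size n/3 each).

For divide and conquer with division factor 3:

Problem sizes at each level:
Level 0: 27
Level 1: 9
Level 2: 3
Level 3: 1

The root is level 0 and the size-1 base case is level 3 (the tree spans levels 0 through 3, i.e. 4 levels counting the root), so the depth is the number of divisions: log_3(27) = 3

The recursion tree depth is log_3(27) = 3. At each level, the problem size is divided by 3, so it takes 3 divisions to reduce to a base case of size 1. The algorithm makes 1 recursive call at each level.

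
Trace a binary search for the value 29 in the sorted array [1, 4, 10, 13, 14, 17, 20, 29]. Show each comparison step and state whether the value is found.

Binary search for 29 in [1, 4, 10, 13, 14, 17, 20, 29]:

lo=0, hi=7, mid=3, arr[mid]=13 -> 13 < 29, search right half
lo=4, hi=7, mid=5, arr[mid]=17 -> 17 < 29, search right half
lo=6, hi=7, mid=6, arr[mid]=20 -> 20 < 29, search right half
lo=7, hi=7, mid=7, arr[mid]=29 -> Found target at index 7!

Binary search finds 29 at index 7 after 4 comparisons. The search repeatedly halves the search space by comparing with the middle element.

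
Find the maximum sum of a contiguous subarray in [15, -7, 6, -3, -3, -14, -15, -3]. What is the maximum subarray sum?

Using Kadane's algorithm on [15, -7, 6, -3, -3, -14, -15, -3]:

Scanning through the array:
Position 1 (value -7): max_ending_here = 8, max_so_far = 15
Position 2 (value 6): max_ending_here = 14, max_so_far = 15
Position 3 (value -3): max_ending_here = 11, max_so_far = 15
Position 4 (value -3): max_ending_here = 8, max_so_far = 15
Position 5 (value -14): max_ending_here = -6, max_so_far = 15
Position 6 (value -15): max_ending_here = -15, max_so_far = 15
Position 7 (value -3): max_ending_here = -3, max_so_far = 15

Maximum subarray: [15]
Maximum sum: 15

The maximum subarray is [15] with sum 15. This subarray runs from index 0 to index 0.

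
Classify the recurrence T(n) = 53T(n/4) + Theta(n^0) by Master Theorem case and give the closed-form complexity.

Master Theorem for T(n) = 53T(n/4) + O(n^0):

a = 53, b = 4, c = 0
log_b(a) = log_4(53) = 2.8640

Case 1: c = 0 < log_4(53) = 2.8640
T(n) = O(n^(log_4 53))

For T(n) = 53T(n/4) + O(n^0): log_4(53) = 2.8640. This is Case 1 of the Master Theorem (c < log_b(a), work dominated by leaves), giving O(n^(log_4 53)).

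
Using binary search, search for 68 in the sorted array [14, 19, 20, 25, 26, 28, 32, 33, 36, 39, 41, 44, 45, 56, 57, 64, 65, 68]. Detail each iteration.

Binary search for 68 in [14, 19, 20, 25, 26, 28, 32, 33, 36, 39, 41, 44, 45, 56, 57, 64, 65, 68]:

lo=0, hi=17, mid=8, arr[mid]=36 -> 36 < 68, search right half
lo=9, hi=17, mid=13, arr[mid]=56 -> 56 < 68, search right half
lo=14, hi=17, mid=15, arr[mid]=64 -> 64 < 68, search right half
lo=16, hi=17, mid=16, arr[mid]=65 -> 65 < 68, search right half
lo=17, hi=17, mid=17, arr[mid]=68 -> Found target at index 17!

Binary search finds 68 at index 17 after 5 comparisons. The search repeatedly halves the search space by comparing with the middle element.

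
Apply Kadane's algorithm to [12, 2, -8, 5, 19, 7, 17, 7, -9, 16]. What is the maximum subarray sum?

Using Kadane's algorithm on [12, 2, -8, 5, 19, 7, 17, 7, -9, 16]:

Scanning through the array:
Position 1 (value 2): max_ending_here = 14, max_so_far = 14
Position 2 (value -8): max_ending_here = 6, max_so_far = 14
Position 3 (value 5): max_ending_here = 11, max_so_far = 14
Position 4 (value 19): max_ending_here = 30, max_so_far = 30
Position 5 (value 7): max_ending_here = 37, max_so_far = 37
Position 6 (value 17): max_ending_here = 54, max_so_far = 54
Position 7 (value 7): max_ending_here = 61, max_so_far = 61
Position 8 (value -9): max_ending_here = 52, max_so_far = 61
Position 9 (value 16): max_ending_here = 68, max_so_far = 68

Maximum subarray: [12, 2, -8, 5, 19, 7, 17, 7, -9, 16]
Maximum sum: 68

The maximum subarray is [12, 2, -8, 5, 19, 7, 17, 7, -9, 16] with sum 68. This subarray runs from index 0 to index 9.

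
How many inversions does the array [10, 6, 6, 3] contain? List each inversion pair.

Finding inversions in [10, 6, 6, 3]:

(0, 1): arr[0]=10 > arr[1]=6
(0, 2): arr[0]=10 > arr[2]=6
(0, 3): arr[0]=10 > arr[3]=3
(1, 3): arr[1]=6 > arr[3]=3
(2, 3): arr[2]=6 > arr[3]=3

Total inversions: 5

The array has 5 inversion(s): (0,1), (0,2), (0,3), (1,3), (2,3). Each pair (i,j) satisfies i < j and arr[i] > arr[j].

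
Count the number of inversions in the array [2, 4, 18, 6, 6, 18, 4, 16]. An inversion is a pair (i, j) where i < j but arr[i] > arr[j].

Finding inversions in [2, 4, 18, 6, 6, 18, 4, 16]:

(2, 3): arr[2]=18 > arr[3]=6
(2, 4): arr[2]=18 > arr[4]=6
(2, 6): arr[2]=18 > arr[6]=4
(2, 7): arr[2]=18 > arr[7]=16
(3, 6): arr[3]=6 > arr[6]=4
(4, 6): arr[4]=6 > arr[6]=4
(5, 6): arr[5]=18 > arr[6]=4
(5, 7): arr[5]=18 > arr[7]=16

Total inversions: 8

The array has 8 inversion(s): (2,3), (2,4), (2,6), (2,7), (3,6), (4,6), (5,6), (5,7). Each pair (i,j) satisfies i < j and arr[i] > arr[j].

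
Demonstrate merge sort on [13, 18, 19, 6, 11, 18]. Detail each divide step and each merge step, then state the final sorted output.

Merge sort trace:

Split: [13, 18, 19, 6, 11, 18] -> [13, 18, 19] and [6, 11, 18]
  Split: [13, 18, 19] -> [13] and [18, 19]
    Split: [18, 19] -> [18] and [19]
    Merge: [18] + [19] -> [18, 19]
  Merge: [13] + [18, 19] -> [13, 18, 19]
  Split: [6, 11, 18] -> [6] and [11, 18]
    Split: [11, 18] -> [11] and [18]
    Merge: [11] + [18] -> [11, 18]
  Merge: [6] + [11, 18] -> [6, 11, 18]
Merge: [13, 18, 19] + [6, 11, 18] -> [6, 11, 13, 18, 18, 19]

Final sorted array: [6, 11, 13, 18, 18, 19]

The merge sort proceeds by recursively splitting the array and merging sorted halves.
After all merges, the sorted array is [6, 11, 13, 18, 18, 19].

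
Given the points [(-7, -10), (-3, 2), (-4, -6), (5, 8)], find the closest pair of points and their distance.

Computing all pairwise distances among 4 points:

d((-7, -10), (-3, 2)) = 12.6491
d((-7, -10), (-4, -6)) = 5.0 <-- minimum
d((-7, -10), (5, 8)) = 21.6333
d((-3, 2), (-4, -6)) = 8.0623
d((-3, 2), (5, 8)) = 10.0
d((-4, -6), (5, 8)) = 16.6433

Closest pair: (-7, -10) and (-4, -6) with distance 5.0

The closest pair is (-7, -10) and (-4, -6) with Euclidean distance 5.0. For 4 points, brute-force pairwise comparison is shown above. For large n, the divide-and-conquer algorithm (sort by x, recurse on halves, check the dividing strip) achieves O(n log n).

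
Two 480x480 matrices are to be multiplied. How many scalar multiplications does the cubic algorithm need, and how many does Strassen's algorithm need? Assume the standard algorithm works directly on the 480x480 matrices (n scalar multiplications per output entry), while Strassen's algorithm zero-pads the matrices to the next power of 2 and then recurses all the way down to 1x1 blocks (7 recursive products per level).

Matrix multiplication for 480x480 matrices:

Strassen's algorithm requires power-of-2 dimensions. Pad 480x480 to 512x512 (next power of 2).

Standard algorithm: 480^3 = 110592000 multiplications
Strassen's algorithm: 7^(log2(512)) = 7^9 = 40353607 multiplications
Savings: 110592000 - 40353607 = 70238393 multiplications

Standard: 110592000 multiplications (480^3). Strassen: 40353607 multiplications (7^9, after padding to 512x512). Strassen reduces 8 recursive multiplications to 7 at each level.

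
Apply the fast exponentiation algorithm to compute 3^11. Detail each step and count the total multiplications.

Computing 3^11 by squaring (build up from 3^1; each line after the first costs one multiplication):

3^1 = 3
3^2 = (3^1)^2 = 3^2 = 9
3^4 = (3^2)^2 = 9^2 = 81
3^5 = 3 * 3^4 = 3 * 81 = 243
3^10 = (3^5)^2 = 243^2 = 59049
3^11 = 3 * 3^10 = 3 * 59049 = 177147

Result: 177147
Multiplications needed: 5 (5 lines after 3^1)

3^11 = 177147. Using exponentiation by squaring, this requires 5 multiplications. The key idea: if the exponent is even, square the half-power; if odd, multiply by the base once.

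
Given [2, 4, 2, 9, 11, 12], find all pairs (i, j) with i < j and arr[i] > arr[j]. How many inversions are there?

Finding inversions in [2, 4, 2, 9, 11, 12]:

(1, 2): arr[1]=4 > arr[2]=2

Total inversions: 1

The array has 1 inversion(s): (1,2). Each pair (i,j) satisfies i < j and arr[i] > arr[j].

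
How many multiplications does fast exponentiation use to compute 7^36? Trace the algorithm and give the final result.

Computing 7^36 by squaring (build up from 7^1; each line after the first costs one multiplication):

7^1 = 7
7^2 = (7^1)^2 = 7^2 = 49
7^4 = (7^2)^2 = 49^2 = 2401
7^8 = (7^4)^2 = 2401^2 = 5764801
7^9 = 7 * 7^8 = 7 * 5764801 = 40353607
7^18 = (7^9)^2 = 40353607^2 = 1628413597910449
7^36 = (7^18)^2 = 1628413597910449^2 = 2651730845859653471779023381601

Result: 2651730845859653471779023381601
Multiplications needed: 6 (6 lines after 7^1)

7^36 = 2651730845859653471779023381601. Using exponentiation by squaring, this requires 6 multiplications. The key idea: if the exponent is even, square the half-power; if odd, multiply by the base once.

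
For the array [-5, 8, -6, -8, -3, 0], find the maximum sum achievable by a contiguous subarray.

Using Kadane's algorithm on [-5, 8, -6, -8, -3, 0]:

Scanning through the array:
Position 1 (value 8): max_ending_here = 8, max_so_far = 8
Position 2 (value -6): max_ending_here = 2, max_so_far = 8
Position 3 (value -8): max_ending_here = -6, max_so_far = 8
Position 4 (value -3): max_ending_here = -3, max_so_far = 8
Position 5 (value 0): max_ending_here = 0, max_so_far = 8

Maximum subarray: [8]
Maximum sum: 8

The maximum subarray is [8] with sum 8. This subarray runs from index 1 to index 1.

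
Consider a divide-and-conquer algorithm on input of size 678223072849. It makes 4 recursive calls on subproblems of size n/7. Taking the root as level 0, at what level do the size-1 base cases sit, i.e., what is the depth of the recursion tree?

For divide and conquer with division factor 7:

Problem sizes at each level:
Level 0: 678223072849
Level 1: 96889010407
Level 2: 13841287201
Level 3: 1977326743
Level 4: 282475249
Level 5: 40353607
Level 6: 5764801
Level 7: 823543
Level 8: 117649
Level 9: 16807
Level 10: 2401
Level 11: 343
Level 12: 49
Level 13: 7
Level 14: 1

The root is level 0 and the size-1 base case is level 14 (the tree spans levels 0 through 14, i.e. 15 levels counting the root), so the depth is the number of divisions: log_7(678223072849) = 14

The recursion tree depth is log_7(678223072849) = 14. At each level, the problem size is divided by 7, so it takes 14 divisions to reduce to a base case of size 1. The algorithm makes 4 recursive calls at each level.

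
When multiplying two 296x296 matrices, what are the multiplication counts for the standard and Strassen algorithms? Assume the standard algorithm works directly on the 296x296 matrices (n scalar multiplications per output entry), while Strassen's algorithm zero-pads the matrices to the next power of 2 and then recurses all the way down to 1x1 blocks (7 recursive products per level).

Matrix multiplication for 296x296 matrices:

Strassen's algorithm requires power-of-2 dimensions. Pad 296x296 to 512x512 (next power of 2).

Standard algorithm: 296^3 = 25934336 multiplications
Strassen's algorithm: 7^(log2(512)) = 7^9 = 40353607 multiplications
Difference: 25934336 - 40353607 = -14419271 (Strassen uses MORE here due to padding overhead — for small or just-over-power-of-2 n, padding can outweigh the per-level savings)

Standard: 25934336 multiplications (296^3). Strassen: 40353607 multiplications (7^9, after padding to 512x512). Strassen reduces 8 recursive multiplications to 7 at each level.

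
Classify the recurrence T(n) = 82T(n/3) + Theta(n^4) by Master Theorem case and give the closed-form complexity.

Master Theorem for T(n) = 82T(n/3) + O(n^4):

a = 82, b = 3, c = 4
log_b(a) = log_3(82) = 4.0112

Case 1: c = 4 < log_3(82) = 4.0112
T(n) = O(n^(log_3 82))

For T(n) = 82T(n/3) + O(n^4): log_3(82) = 4.0112. This is Case 1 of the Master Theorem (c < log_b(a), work dominated by leaves), giving O(n^(log_3 82)).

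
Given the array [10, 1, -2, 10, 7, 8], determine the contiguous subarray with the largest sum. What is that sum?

Using Kadane's algorithm on [10, 1, -2, 10, 7, 8]:

Scanning through the array:
Position 1 (value 1): max_ending_here = 11, max_so_far = 11
Position 2 (value -2): max_ending_here = 9, max_so_far = 11
Position 3 (value 10): max_ending_here = 19, max_so_far = 19
Position 4 (value 7): max_ending_here = 26, max_so_far = 26
Position 5 (value 8): max_ending_here = 34, max_so_far = 34

Maximum subarray: [10, 1, -2, 10, 7, 8]
Maximum sum: 34

The maximum subarray is [10, 1, -2, 10, 7, 8] with sum 34. This subarray runs from index 0 to index 5.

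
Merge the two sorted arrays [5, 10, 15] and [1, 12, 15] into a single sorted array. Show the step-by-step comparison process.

Merging process:

Compare 5 vs 1: take 1 from right. Merged: [1]
Compare 5 vs 12: take 5 from left. Merged: [1, 5]
Compare 10 vs 12: take 10 from left. Merged: [1, 5, 10]
Compare 15 vs 12: take 12 from right. Merged: [1, 5, 10, 12]
Compare 15 vs 15: take 15 from left. Merged: [1, 5, 10, 12, 15]
Append remaining from right: [15]. Merged: [1, 5, 10, 12, 15, 15]

Final merged array: [1, 5, 10, 12, 15, 15]
Total comparisons: 5

The merged array is [1, 5, 10, 12, 15, 15], requiring 5 comparisons. The merge step runs in O(n) time where n is the total number of elements.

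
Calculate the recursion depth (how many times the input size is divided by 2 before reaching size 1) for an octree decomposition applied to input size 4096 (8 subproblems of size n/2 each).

For divide and conquer with division factor 2:

Problem sizes at each level:
Level 0: 4096
Level 1: 2048
Level 2: 1024
Level 3: 512
Level 4: 256
Level 5: 128
Level 6: 64
Level 7: 32
Level 8: 16
Level 9: 8
Level 10: 4
Level 11: 2
Level 12: 1

The root is level 0 and the size-1 base case is level 12 (the tree spans levels 0 through 12, i.e. 13 levels counting the root), so the depth is the number of divisions: log_2(4096) = 12

The recursion tree depth is log_2(4096) = 12. At each level, the problem size is divided by 2, so it takes 12 divisions to reduce to a base case of size 1. The algorithm makes 8 recursive calls at each level.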